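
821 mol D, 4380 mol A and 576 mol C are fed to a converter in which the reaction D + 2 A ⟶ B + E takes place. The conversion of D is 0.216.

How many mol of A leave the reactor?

4030 mol

D reacted = 0.216 × 821 = 177.3 mol; ν_D = −1, so ξ = 177.3/1 = 177.3 mol.
Outlet amounts (n = n₀ + ν ξ):
  D: 821 − 1(177.3) = 643.7
  A: 4380 − 2(177.3) = 4025
  B: 0 + 1(177.3) = 177.3
  E: 0 + 1(177.3) = 177.3
  C: 576 (inert)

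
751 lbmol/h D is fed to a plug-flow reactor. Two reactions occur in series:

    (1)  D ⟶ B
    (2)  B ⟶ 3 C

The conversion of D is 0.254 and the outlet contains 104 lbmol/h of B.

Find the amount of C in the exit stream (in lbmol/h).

Conversion of D: D consumed = 1ξ₁ = 0.254 × 751 → ξ₁ = 190.8 lbmol/h.
B balance: n_B = 0 + 1ξ₁ − 1ξ₂ = 104 → ξ₂ = (1·190.8 − 104)/1 = 86.75 lbmol/h.
Outlet amounts (n = n₀ + Σ ν·ξ):
  D: 751 − 1(190.8) = 560.2
  B: 0 + 1(190.8) − 1(86.75) = 104
  C: 0 + 3(86.75) = 260.3

260 lbmol/h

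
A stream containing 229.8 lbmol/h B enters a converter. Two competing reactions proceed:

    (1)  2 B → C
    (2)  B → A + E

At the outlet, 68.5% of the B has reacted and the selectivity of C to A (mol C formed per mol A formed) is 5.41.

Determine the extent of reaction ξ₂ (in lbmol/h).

ξ₂ = 13.3 lbmol/h

Conversion of B: B consumed = 0.685 × 229.8 = 157.4 lbmol/h = 2ξ₁ + 1ξ₂.
Selectivity: 1ξ₁ / (1ξ₂) = 5.41 → ξ₁ = 5.41 ξ₂.
Substitute: (2·5.41 + 1) ξ₂ = 157.4 → ξ₂ = 13.32 lbmol/h, ξ₁ = 72.05 lbmol/h.
Outlet amounts (n = n₀ + Σ ν·ξ):
  B: 229.8 − 2(72.05) − 1(13.32) = 72.39
  C: 0 + 1(72.05) = 72.05
  A: 0 + 1(13.32) = 13.32
  E: 0 + 1(13.32) = 13.32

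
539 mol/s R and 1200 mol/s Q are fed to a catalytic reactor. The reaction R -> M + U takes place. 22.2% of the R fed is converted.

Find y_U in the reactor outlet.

R reacted = 0.222 × 539 = 119.7 mol/s; ν_R = −1, so ξ = 119.7/1 = 119.7 mol/s.
Outlet amounts (n = n₀ + ν ξ):
  R: 539 − 1(119.7) = 419.3
  M: 0 + 1(119.7) = 119.7
  U: 0 + 1(119.7) = 119.7
  Q: 1200 (inert)
Total out = 1859 mol/s; y_U = 119.7 / 1859 = 0.06438.

0.0644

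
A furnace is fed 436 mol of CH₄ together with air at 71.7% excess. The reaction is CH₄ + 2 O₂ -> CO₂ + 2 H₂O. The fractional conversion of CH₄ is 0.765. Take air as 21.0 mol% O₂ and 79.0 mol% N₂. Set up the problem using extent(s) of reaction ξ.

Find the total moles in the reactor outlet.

7570 mol

Stoichiometric O₂ = 2 × 436 = 872 mol; O₂ fed = 872 × 1.717 = 1497 mol.
N₂ fed = 1497 × 79/21 = 5632 mol.
Fuel reacted = 0.765 × 436 → ξ = 333.5 mol.
Outlet (n = n₀ + ν ξ):
  CH₄: 436 − 1(333.5) = 102.5
  O₂: 1497 − 2(333.5) = 830.1
  N₂: 5632 (inert)
  CO₂: 0 + 1(333.5) = 333.5
  H₂O: 0 + 2(333.5) = 667.1
Total out = 102.5 + 830.1 + 5632 + 333.5 + 667.1 = 7566 mol.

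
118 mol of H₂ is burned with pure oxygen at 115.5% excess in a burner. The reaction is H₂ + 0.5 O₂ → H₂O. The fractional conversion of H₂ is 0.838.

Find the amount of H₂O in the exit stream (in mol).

Stoichiometric O₂ = 0.5 × 118 = 59 mol; O₂ fed = 59 × 2.155 = 127.1 mol.
Fuel reacted = 0.838 × 118 → ξ = 98.88 mol.
Outlet (n = n₀ + ν ξ):
  H₂: 118 − 1(98.88) = 19.12
  O₂: 127.1 − 0.5(98.88) = 77.7
  H₂O: 0 + 1(98.88) = 98.88

98.9 mol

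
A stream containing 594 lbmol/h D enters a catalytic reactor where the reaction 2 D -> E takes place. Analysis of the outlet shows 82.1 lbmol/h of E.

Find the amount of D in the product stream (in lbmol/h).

430 lbmol/h

For E: n = n₀ + 1ξ → 82.1 = 0 + 1ξ, giving ξ = 82.1 lbmol/h.
Outlet amounts (n = n₀ + ν ξ):
  D: 594 − 2(82.1) = 429.8
  E: 0 + 1(82.1) = 82.1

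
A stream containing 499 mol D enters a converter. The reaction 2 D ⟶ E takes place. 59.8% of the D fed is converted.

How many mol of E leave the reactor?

149 mol

D reacted = 0.598 × 499 = 298.4 mol; ν_D = −2, so ξ = 298.4/2 = 149.2 mol.
Outlet amounts (n = n₀ + ν ξ):
  D: 499 − 2(149.2) = 200.6
  E: 0 + 1(149.2) = 149.2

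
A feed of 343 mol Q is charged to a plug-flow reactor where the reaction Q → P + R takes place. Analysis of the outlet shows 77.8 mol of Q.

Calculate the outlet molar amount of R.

265 mol

For Q: n = n₀ − 1ξ → 77.8 = 343 − 1ξ, giving ξ = 265.2 mol.
Outlet amounts (n = n₀ + ν ξ):
  Q: 343 − 1(265.2) = 77.8
  P: 0 + 1(265.2) = 265.2
  R: 0 + 1(265.2) = 265.2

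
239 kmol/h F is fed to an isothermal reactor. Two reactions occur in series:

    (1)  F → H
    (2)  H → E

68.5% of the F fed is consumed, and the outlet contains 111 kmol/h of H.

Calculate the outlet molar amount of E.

Conversion of F: F consumed = 1ξ₁ = 0.685 × 239 → ξ₁ = 163.7 kmol/h.
H balance: n_H = 0 + 1ξ₁ − 1ξ₂ = 111 → ξ₂ = (1·163.7 − 111)/1 = 52.72 kmol/h.
Outlet amounts (n = n₀ + Σ ν·ξ):
  F: 239 − 1(163.7) = 75.28
  H: 0 + 1(163.7) − 1(52.72) = 111
  E: 0 + 1(52.72) = 52.72

52.7 kmol/h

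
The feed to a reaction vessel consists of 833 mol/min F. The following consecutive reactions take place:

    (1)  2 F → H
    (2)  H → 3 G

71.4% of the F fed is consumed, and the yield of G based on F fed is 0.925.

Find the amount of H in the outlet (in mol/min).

Conversion of F: F consumed = 2ξ₁ = 0.714 × 833 → ξ₁ = 297.4 mol/min.
Yield of G: 3ξ₂ / 833 = 0.925 → ξ₂ = 256.8 mol/min.
Outlet amounts (n = n₀ + Σ ν·ξ):
  F: 833 − 2(297.4) = 238.2
  H: 0 + 1(297.4) − 1(256.8) = 40.54
  G: 0 + 3(256.8) = 770.5

40.5 mol/min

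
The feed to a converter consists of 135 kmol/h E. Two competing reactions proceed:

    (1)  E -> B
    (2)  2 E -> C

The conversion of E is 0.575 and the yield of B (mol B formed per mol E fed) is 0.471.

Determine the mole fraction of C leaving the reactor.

Yield of B: 1ξ₁ / 135 = 0.471 → ξ₁ = 63.58 kmol/h.
Conversion of E: 1ξ₁ + 2ξ₂ = 0.575 × 135 = 77.62 → ξ₂ = 7.02 kmol/h.
Outlet amounts (n = n₀ + Σ ν·ξ):
  E: 135 − 1(63.58) − 2(7.02) = 57.38
  B: 0 + 1(63.58) = 63.58
  C: 0 + 1(7.02) = 7.02
Total out = 128 kmol/h; y_C = 7.02 / 128 = 0.05485.

0.0549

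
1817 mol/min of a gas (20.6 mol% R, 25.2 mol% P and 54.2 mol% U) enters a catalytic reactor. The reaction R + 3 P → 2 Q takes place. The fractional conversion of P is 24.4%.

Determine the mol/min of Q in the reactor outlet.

74.5 mol/min

P reacted = 0.244 × 457.9 = 111.7 mol/min; ν_P = −3, so ξ = 111.7/3 = 37.24 mol/min.
Outlet amounts (n = n₀ + ν ξ):
  R: 374.3 − 1(37.24) = 337.1
  P: 457.9 − 3(37.24) = 346.2
  Q: 0 + 2(37.24) = 74.48
  U: 984.8 (inert)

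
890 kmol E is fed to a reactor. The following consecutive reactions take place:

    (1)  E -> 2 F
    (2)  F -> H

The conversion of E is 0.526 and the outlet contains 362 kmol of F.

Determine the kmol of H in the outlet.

574 kmol

Conversion of E: E consumed = 1ξ₁ = 0.526 × 890 → ξ₁ = 468.1 kmol.
F balance: n_F = 0 + 2ξ₁ − 1ξ₂ = 362 → ξ₂ = (2·468.1 − 362)/1 = 574.3 kmol.
Outlet amounts (n = n₀ + Σ ν·ξ):
  E: 890 − 1(468.1) = 421.9
  F: 0 + 2(468.1) − 1(574.3) = 362
  H: 0 + 1(574.3) = 574.3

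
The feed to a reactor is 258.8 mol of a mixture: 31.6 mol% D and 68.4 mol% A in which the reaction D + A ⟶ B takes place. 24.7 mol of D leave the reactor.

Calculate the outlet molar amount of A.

120 mol

For D: n = n₀ − 1ξ → 24.7 = 81.78 − 1ξ, giving ξ = 57.08 mol.
Outlet amounts (n = n₀ + ν ξ):
  D: 81.78 − 1(57.08) = 24.7
  A: 177 − 1(57.08) = 119.9
  B: 0 + 1(57.08) = 57.08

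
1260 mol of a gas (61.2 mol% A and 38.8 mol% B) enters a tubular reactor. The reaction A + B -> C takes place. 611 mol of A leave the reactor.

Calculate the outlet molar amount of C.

For A: n = n₀ − 1ξ → 611 = 771.1 − 1ξ, giving ξ = 160.1 mol.
Outlet amounts (n = n₀ + ν ξ):
  A: 771.1 − 1(160.1) = 611
  B: 488.9 − 1(160.1) = 328.8
  C: 0 + 1(160.1) = 160.1

160 mol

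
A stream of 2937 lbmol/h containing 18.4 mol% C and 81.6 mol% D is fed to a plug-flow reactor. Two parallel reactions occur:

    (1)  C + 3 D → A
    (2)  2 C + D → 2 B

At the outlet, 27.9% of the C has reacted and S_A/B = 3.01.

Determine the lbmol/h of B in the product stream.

Conversion of C: C consumed = 0.279 × 540.4 = 150.8 lbmol/h = 1ξ₁ + 2ξ₂.
Selectivity: 1ξ₁ / (2ξ₂) = 3.01 → ξ₁ = 6.02 ξ₂.
Substitute: (1·6.02 + 2) ξ₂ = 150.8 → ξ₂ = 18.8 lbmol/h, ξ₁ = 113.2 lbmol/h.
Outlet amounts (n = n₀ + Σ ν·ξ):
  C: 540.4 − 1(113.2) − 2(18.8) = 389.6
  D: 2397 − 3(113.2) − 1(18.8) = 2038
  A: 0 + 1(113.2) = 113.2
  B: 0 + 2(18.8) = 37.6

37.6 lbmol/h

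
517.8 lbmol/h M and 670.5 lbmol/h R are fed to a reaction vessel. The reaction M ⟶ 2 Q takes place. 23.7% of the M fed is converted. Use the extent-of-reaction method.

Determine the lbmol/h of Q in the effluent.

M reacted = 0.237 × 517.8 = 122.7 lbmol/h; ν_M = −1, so ξ = 122.7/1 = 122.7 lbmol/h.
Outlet amounts (n = n₀ + ν ξ):
  M: 517.8 − 1(122.7) = 395.1
  Q: 0 + 2(122.7) = 245.4
  R: 670.5 (inert)

245 lbmol/h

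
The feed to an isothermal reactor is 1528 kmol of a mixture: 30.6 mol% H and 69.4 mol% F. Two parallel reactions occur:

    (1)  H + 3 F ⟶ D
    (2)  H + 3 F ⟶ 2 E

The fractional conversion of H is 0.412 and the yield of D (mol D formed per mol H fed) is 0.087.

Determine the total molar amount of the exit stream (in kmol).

1100 kmol

Yield of D: 1ξ₁ / 467.6 = 0.087 → ξ₁ = 40.68 kmol.
Conversion of H: 1ξ₁ + 1ξ₂ = 0.412 × 467.6 = 192.6 → ξ₂ = 152 kmol.
Outlet amounts (n = n₀ + Σ ν·ξ):
  H: 467.6 − 1(40.68) − 1(152) = 274.9
  F: 1060 − 3(40.68) − 3(152) = 482.5
  D: 0 + 1(40.68) = 40.68
  E: 0 + 2(152) = 303.9
Total out = 274.9 + 482.5 + 40.68 + 303.9 = 1102 kmol.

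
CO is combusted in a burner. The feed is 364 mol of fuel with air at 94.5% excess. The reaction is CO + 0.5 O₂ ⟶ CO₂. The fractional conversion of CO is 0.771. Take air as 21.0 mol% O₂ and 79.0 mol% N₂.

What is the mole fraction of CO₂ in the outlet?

Stoichiometric O₂ = 0.5 × 364 = 182 mol; O₂ fed = 182 × 1.945 = 354 mol.
N₂ fed = 354 × 79/21 = 1332 mol.
Fuel reacted = 0.771 × 364 → ξ = 280.6 mol.
Outlet (n = n₀ + ν ξ):
  CO: 364 − 1(280.6) = 83.36
  O₂: 354 − 0.5(280.6) = 213.7
  N₂: 1332 (inert)
  CO₂: 0 + 1(280.6) = 280.6
Total out = 1909 mol; y_CO₂ = 280.6 / 1909 = 0.147.

0.147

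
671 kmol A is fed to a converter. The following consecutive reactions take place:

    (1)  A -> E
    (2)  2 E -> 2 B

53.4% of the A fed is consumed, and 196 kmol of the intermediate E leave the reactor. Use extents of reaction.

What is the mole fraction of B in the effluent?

Conversion of A: A consumed = 1ξ₁ = 0.534 × 671 → ξ₁ = 358.3 kmol.
E balance: n_E = 0 + 1ξ₁ − 2ξ₂ = 196 → ξ₂ = (1·358.3 − 196)/2 = 81.16 kmol.
Outlet amounts (n = n₀ + Σ ν·ξ):
  A: 671 − 1(358.3) = 312.7
  E: 0 + 1(358.3) − 2(81.16) = 196
  B: 0 + 2(81.16) = 162.3
Total out = 671 kmol; y_B = 162.3 / 671 = 0.2419.

0.242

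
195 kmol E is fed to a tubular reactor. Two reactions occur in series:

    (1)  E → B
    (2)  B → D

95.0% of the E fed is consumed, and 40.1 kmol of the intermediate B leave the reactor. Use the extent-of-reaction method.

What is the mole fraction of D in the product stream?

0.744

Conversion of E: E consumed = 1ξ₁ = 0.95 × 195 → ξ₁ = 185.2 kmol.
B balance: n_B = 0 + 1ξ₁ − 1ξ₂ = 40.1 → ξ₂ = (1·185.2 − 40.1)/1 = 145.2 kmol.
Outlet amounts (n = n₀ + Σ ν·ξ):
  E: 195 − 1(185.2) = 9.75
  B: 0 + 1(185.2) − 1(145.2) = 40.1
  D: 0 + 1(145.2) = 145.2
Total out = 195 kmol; y_D = 145.2 / 195 = 0.7444.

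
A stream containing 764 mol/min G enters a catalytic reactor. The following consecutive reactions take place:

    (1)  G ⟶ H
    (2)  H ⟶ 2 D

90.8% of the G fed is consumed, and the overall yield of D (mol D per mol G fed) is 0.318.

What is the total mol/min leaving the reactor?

Conversion of G: G consumed = 1ξ₁ = 0.908 × 764 → ξ₁ = 693.7 mol/min.
Yield of D: 2ξ₂ / 764 = 0.318 → ξ₂ = 121.5 mol/min.
Outlet amounts (n = n₀ + Σ ν·ξ):
  G: 764 − 1(693.7) = 70.29
  H: 0 + 1(693.7) − 1(121.5) = 572.2
  D: 0 + 2(121.5) = 243
Total out = 70.29 + 572.2 + 243 = 885.5 mol/min.

885 mol/min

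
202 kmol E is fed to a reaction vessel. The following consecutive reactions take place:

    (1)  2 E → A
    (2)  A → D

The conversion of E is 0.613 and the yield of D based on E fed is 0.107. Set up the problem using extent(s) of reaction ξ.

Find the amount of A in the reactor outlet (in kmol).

Conversion of E: E consumed = 2ξ₁ = 0.613 × 202 → ξ₁ = 61.91 kmol.
Yield of D: 1ξ₂ / 202 = 0.107 → ξ₂ = 21.61 kmol.
Outlet amounts (n = n₀ + Σ ν·ξ):
  E: 202 − 2(61.91) = 78.17
  A: 0 + 1(61.91) − 1(21.61) = 40.3
  D: 0 + 1(21.61) = 21.61

40.3 kmol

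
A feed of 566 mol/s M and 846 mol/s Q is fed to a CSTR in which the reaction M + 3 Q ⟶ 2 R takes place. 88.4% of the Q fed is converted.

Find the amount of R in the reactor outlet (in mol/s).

Q reacted = 0.884 × 846 = 747.9 mol/s; ν_Q = −3, so ξ = 747.9/3 = 249.3 mol/s.
Outlet amounts (n = n₀ + ν ξ):
  M: 566 − 1(249.3) = 316.7
  Q: 846 − 3(249.3) = 98.14
  R: 0 + 2(249.3) = 498.6

499 mol/s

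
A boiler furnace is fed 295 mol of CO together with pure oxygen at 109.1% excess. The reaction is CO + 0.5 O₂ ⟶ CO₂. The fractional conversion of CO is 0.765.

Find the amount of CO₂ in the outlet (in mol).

Stoichiometric O₂ = 0.5 × 295 = 147.5 mol; O₂ fed = 147.5 × 2.091 = 308.4 mol.
Fuel reacted = 0.765 × 295 → ξ = 225.7 mol.
Outlet (n = n₀ + ν ξ):
  CO: 295 − 1(225.7) = 69.32
  O₂: 308.4 − 0.5(225.7) = 195.6
  CO₂: 0 + 1(225.7) = 225.7

226 mol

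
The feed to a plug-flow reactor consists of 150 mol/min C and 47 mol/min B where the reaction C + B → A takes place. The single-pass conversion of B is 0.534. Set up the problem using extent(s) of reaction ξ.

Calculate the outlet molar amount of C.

125 mol/min

B reacted = 0.534 × 47 = 25.1 mol/min; ν_B = −1, so ξ = 25.1/1 = 25.1 mol/min.
Outlet amounts (n = n₀ + ν ξ):
  C: 150 − 1(25.1) = 124.9
  B: 47 − 1(25.1) = 21.9
  A: 0 + 1(25.1) = 25.1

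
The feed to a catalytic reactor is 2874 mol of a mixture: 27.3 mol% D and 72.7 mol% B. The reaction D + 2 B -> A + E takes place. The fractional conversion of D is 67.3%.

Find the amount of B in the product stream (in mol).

D reacted = 0.673 × 784.6 = 528 mol; ν_D = −1, so ξ = 528/1 = 528 mol.
Outlet amounts (n = n₀ + ν ξ):
  D: 784.6 − 1(528) = 256.6
  B: 2089 − 2(528) = 1033
  A: 0 + 1(528) = 528
  E: 0 + 1(528) = 528

1030 mol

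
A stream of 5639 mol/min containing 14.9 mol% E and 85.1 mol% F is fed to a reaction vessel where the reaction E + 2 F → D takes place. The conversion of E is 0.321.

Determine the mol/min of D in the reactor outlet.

270 mol/min

E reacted = 0.321 × 840.2 = 269.7 mol/min; ν_E = −1, so ξ = 269.7/1 = 269.7 mol/min.
Outlet amounts (n = n₀ + ν ξ):
  E: 840.2 − 1(269.7) = 570.5
  F: 4799 − 2(269.7) = 4259
  D: 0 + 1(269.7) = 269.7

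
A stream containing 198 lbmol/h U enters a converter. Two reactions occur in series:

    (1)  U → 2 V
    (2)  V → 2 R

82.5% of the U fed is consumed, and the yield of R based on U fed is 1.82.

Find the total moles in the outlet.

542 lbmol/h

Conversion of U: U consumed = 1ξ₁ = 0.825 × 198 → ξ₁ = 163.3 lbmol/h.
Yield of R: 2ξ₂ / 198 = 1.82 → ξ₂ = 180.2 lbmol/h.
Outlet amounts (n = n₀ + Σ ν·ξ):
  U: 198 − 1(163.3) = 34.65
  V: 0 + 2(163.3) − 1(180.2) = 146.5
  R: 0 + 2(180.2) = 360.4
Total out = 34.65 + 146.5 + 360.4 = 541.5 lbmol/h.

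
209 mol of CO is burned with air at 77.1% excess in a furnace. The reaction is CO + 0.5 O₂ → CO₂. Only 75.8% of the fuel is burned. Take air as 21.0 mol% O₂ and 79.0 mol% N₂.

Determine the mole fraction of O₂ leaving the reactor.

0.105

Stoichiometric O₂ = 0.5 × 209 = 104.5 mol; O₂ fed = 104.5 × 1.771 = 185.1 mol.
N₂ fed = 185.1 × 79/21 = 696.2 mol.
Fuel reacted = 0.758 × 209 → ξ = 158.4 mol.
Outlet (n = n₀ + ν ξ):
  CO: 209 − 1(158.4) = 50.58
  O₂: 185.1 − 0.5(158.4) = 105.9
  N₂: 696.2 (inert)
  CO₂: 0 + 1(158.4) = 158.4
Total out = 1011 mol; y_O₂ = 105.9 / 1011 = 0.1047.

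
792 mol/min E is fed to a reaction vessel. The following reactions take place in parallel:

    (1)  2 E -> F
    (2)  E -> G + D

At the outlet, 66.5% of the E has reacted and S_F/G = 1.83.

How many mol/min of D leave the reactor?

Conversion of E: E consumed = 0.665 × 792 = 526.7 mol/min = 2ξ₁ + 1ξ₂.
Selectivity: 1ξ₁ / (1ξ₂) = 1.83 → ξ₁ = 1.83 ξ₂.
Substitute: (2·1.83 + 1) ξ₂ = 526.7 → ξ₂ = 113 mol/min, ξ₁ = 206.8 mol/min.
Outlet amounts (n = n₀ + Σ ν·ξ):
  E: 792 − 2(206.8) − 1(113) = 265.3
  F: 0 + 1(206.8) = 206.8
  G: 0 + 1(113) = 113
  D: 0 + 1(113) = 113

113 mol/min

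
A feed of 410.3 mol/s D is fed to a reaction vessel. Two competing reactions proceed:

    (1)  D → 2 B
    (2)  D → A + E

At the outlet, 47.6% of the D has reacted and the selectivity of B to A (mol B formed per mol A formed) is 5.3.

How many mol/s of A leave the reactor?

Conversion of D: D consumed = 0.476 × 410.3 = 195.3 mol/s = 1ξ₁ + 1ξ₂.
Selectivity: 2ξ₁ / (1ξ₂) = 5.3 → ξ₁ = 2.65 ξ₂.
Substitute: (1·2.65 + 1) ξ₂ = 195.3 → ξ₂ = 53.51 mol/s, ξ₁ = 141.8 mol/s.
Outlet amounts (n = n₀ + Σ ν·ξ):
  D: 410.3 − 1(141.8) − 1(53.51) = 215
  B: 0 + 2(141.8) = 283.6
  A: 0 + 1(53.51) = 53.51
  E: 0 + 1(53.51) = 53.51

53.5 mol/s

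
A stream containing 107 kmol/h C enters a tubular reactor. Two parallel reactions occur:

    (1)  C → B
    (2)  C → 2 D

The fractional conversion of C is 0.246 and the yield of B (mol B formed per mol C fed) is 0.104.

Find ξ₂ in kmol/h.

Yield of B: 1ξ₁ / 107 = 0.104 → ξ₁ = 11.13 kmol/h.
Conversion of C: 1ξ₁ + 1ξ₂ = 0.246 × 107 = 26.32 → ξ₂ = 15.19 kmol/h.
Outlet amounts (n = n₀ + Σ ν·ξ):
  C: 107 − 1(11.13) − 1(15.19) = 80.68
  B: 0 + 1(11.13) = 11.13
  D: 0 + 2(15.19) = 30.39

ξ₂ = 15.2 kmol/h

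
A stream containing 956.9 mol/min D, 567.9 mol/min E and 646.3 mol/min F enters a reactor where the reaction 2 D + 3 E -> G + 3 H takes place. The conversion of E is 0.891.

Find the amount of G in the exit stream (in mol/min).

169 mol/min

E reacted = 0.891 × 567.9 = 506 mol/min; ν_E = −3, so ξ = 506/3 = 168.7 mol/min.
Outlet amounts (n = n₀ + ν ξ):
  D: 956.9 − 2(168.7) = 619.6
  E: 567.9 − 3(168.7) = 61.9
  G: 0 + 1(168.7) = 168.7
  H: 0 + 3(168.7) = 506
  F: 646.3 (inert)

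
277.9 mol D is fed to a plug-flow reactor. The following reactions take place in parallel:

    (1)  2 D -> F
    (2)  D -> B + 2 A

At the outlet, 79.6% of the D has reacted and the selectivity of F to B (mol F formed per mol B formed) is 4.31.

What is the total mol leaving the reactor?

225 mol

Conversion of D: D consumed = 0.796 × 277.9 = 221.2 mol = 2ξ₁ + 1ξ₂.
Selectivity: 1ξ₁ / (1ξ₂) = 4.31 → ξ₁ = 4.31 ξ₂.
Substitute: (2·4.31 + 1) ξ₂ = 221.2 → ξ₂ = 22.99 mol, ξ₁ = 99.11 mol.
Outlet amounts (n = n₀ + Σ ν·ξ):
  D: 277.9 − 2(99.11) − 1(22.99) = 56.69
  F: 0 + 1(99.11) = 99.11
  B: 0 + 1(22.99) = 22.99
  A: 0 + 2(22.99) = 45.99
Total out = 56.69 + 99.11 + 22.99 + 45.99 = 224.8 mol.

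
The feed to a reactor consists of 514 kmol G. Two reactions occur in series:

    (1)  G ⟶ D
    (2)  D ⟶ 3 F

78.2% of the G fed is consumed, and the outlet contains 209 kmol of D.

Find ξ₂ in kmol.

Conversion of G: G consumed = 1ξ₁ = 0.782 × 514 → ξ₁ = 401.9 kmol.
D balance: n_D = 0 + 1ξ₁ − 1ξ₂ = 209 → ξ₂ = (1·401.9 − 209)/1 = 192.9 kmol.
Outlet amounts (n = n₀ + Σ ν·ξ):
  G: 514 − 1(401.9) = 112.1
  D: 0 + 1(401.9) − 1(192.9) = 209
  F: 0 + 3(192.9) = 578.8

ξ₂ = 193 kmol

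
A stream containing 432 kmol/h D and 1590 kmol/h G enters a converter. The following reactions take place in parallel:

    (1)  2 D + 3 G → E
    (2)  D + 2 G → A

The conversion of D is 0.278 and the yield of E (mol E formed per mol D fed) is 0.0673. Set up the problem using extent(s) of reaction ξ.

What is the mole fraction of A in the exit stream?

Yield of E: 1ξ₁ / 432 = 0.0673 → ξ₁ = 29.07 kmol/h.
Conversion of D: 2ξ₁ + 1ξ₂ = 0.278 × 432 = 120.1 → ξ₂ = 61.95 kmol/h.
Outlet amounts (n = n₀ + Σ ν·ξ):
  D: 432 − 2(29.07) − 1(61.95) = 311.9
  G: 1590 − 3(29.07) − 2(61.95) = 1379
  E: 0 + 1(29.07) = 29.07
  A: 0 + 1(61.95) = 61.95
Total out = 1782 kmol/h; y_A = 61.95 / 1782 = 0.03477.

0.0348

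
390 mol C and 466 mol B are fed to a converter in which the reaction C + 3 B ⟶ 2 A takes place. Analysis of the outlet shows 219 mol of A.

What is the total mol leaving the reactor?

For A: n = n₀ + 2ξ → 219 = 0 + 2ξ, giving ξ = 109.5 mol.
Outlet amounts (n = n₀ + ν ξ):
  C: 390 − 1(109.5) = 280.5
  B: 466 − 3(109.5) = 137.5
  A: 0 + 2(109.5) = 219
Total out = 280.5 + 137.5 + 219 = 637 mol.

637 mol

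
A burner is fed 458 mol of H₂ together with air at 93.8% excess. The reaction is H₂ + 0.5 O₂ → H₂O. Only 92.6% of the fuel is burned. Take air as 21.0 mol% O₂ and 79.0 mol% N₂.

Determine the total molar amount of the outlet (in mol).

Stoichiometric O₂ = 0.5 × 458 = 229 mol; O₂ fed = 229 × 1.938 = 443.8 mol.
N₂ fed = 443.8 × 79/21 = 1670 mol.
Fuel reacted = 0.926 × 458 → ξ = 424.1 mol.
Outlet (n = n₀ + ν ξ):
  H₂: 458 − 1(424.1) = 33.89
  O₂: 443.8 − 0.5(424.1) = 231.7
  N₂: 1670 (inert)
  H₂O: 0 + 1(424.1) = 424.1
Total out = 33.89 + 231.7 + 1670 + 424.1 = 2359 mol.

2360 mol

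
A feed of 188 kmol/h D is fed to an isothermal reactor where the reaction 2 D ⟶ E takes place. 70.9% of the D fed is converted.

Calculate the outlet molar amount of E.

D reacted = 0.709 × 188 = 133.3 kmol/h; ν_D = −2, so ξ = 133.3/2 = 66.65 kmol/h.
Outlet amounts (n = n₀ + ν ξ):
  D: 188 − 2(66.65) = 54.71
  E: 0 + 1(66.65) = 66.65

66.6 kmol/h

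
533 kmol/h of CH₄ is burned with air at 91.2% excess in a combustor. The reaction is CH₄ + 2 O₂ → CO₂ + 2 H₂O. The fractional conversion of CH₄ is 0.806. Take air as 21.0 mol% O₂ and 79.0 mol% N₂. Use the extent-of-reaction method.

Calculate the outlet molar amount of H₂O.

859 kmol/h

Stoichiometric O₂ = 2 × 533 = 1066 kmol/h; O₂ fed = 1066 × 1.912 = 2038 kmol/h.
N₂ fed = 2038 × 79/21 = 7667 kmol/h.
Fuel reacted = 0.806 × 533 → ξ = 429.6 kmol/h.
Outlet (n = n₀ + ν ξ):
  CH₄: 533 − 1(429.6) = 103.4
  O₂: 2038 − 2(429.6) = 1179
  N₂: 7667 (inert)
  CO₂: 0 + 1(429.6) = 429.6
  H₂O: 0 + 2(429.6) = 859.2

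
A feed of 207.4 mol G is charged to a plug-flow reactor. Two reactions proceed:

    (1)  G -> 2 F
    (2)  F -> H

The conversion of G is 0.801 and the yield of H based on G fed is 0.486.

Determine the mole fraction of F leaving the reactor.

Conversion of G: G consumed = 1ξ₁ = 0.801 × 207.4 → ξ₁ = 166.1 mol.
Yield of H: 1ξ₂ / 207.4 = 0.486 → ξ₂ = 100.8 mol.
Outlet amounts (n = n₀ + Σ ν·ξ):
  G: 207.4 − 1(166.1) = 41.27
  F: 0 + 2(166.1) − 1(100.8) = 231.5
  H: 0 + 1(100.8) = 100.8
Total out = 373.5 mol; y_F = 231.5 / 373.5 = 0.6197.

0.62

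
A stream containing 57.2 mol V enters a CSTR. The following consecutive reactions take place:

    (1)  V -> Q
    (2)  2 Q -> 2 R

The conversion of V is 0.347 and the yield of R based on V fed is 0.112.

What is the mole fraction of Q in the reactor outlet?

Conversion of V: V consumed = 1ξ₁ = 0.347 × 57.2 → ξ₁ = 19.85 mol.
Yield of R: 2ξ₂ / 57.2 = 0.112 → ξ₂ = 3.203 mol.
Outlet amounts (n = n₀ + Σ ν·ξ):
  V: 57.2 − 1(19.85) = 37.35
  Q: 0 + 1(19.85) − 2(3.203) = 13.44
  R: 0 + 2(3.203) = 6.406
Total out = 57.2 mol; y_Q = 13.44 / 57.2 = 0.235.

0.235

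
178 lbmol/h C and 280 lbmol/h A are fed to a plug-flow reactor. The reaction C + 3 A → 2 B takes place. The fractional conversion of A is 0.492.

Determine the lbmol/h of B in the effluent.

91.8 lbmol/h

A reacted = 0.492 × 280 = 137.8 lbmol/h; ν_A = −3, so ξ = 137.8/3 = 45.92 lbmol/h.
Outlet amounts (n = n₀ + ν ξ):
  C: 178 − 1(45.92) = 132.1
  A: 280 − 3(45.92) = 142.2
  B: 0 + 2(45.92) = 91.84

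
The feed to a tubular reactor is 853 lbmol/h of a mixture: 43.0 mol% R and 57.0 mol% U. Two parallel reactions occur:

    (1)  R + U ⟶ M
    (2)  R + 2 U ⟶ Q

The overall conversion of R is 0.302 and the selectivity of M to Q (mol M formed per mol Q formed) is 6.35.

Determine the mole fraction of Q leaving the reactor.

0.0207

Conversion of R: R consumed = 0.302 × 366.8 = 110.8 lbmol/h = 1ξ₁ + 1ξ₂.
Selectivity: 1ξ₁ / (1ξ₂) = 6.35 → ξ₁ = 6.35 ξ₂.
Substitute: (1·6.35 + 1) ξ₂ = 110.8 → ξ₂ = 15.07 lbmol/h, ξ₁ = 95.7 lbmol/h.
Outlet amounts (n = n₀ + Σ ν·ξ):
  R: 366.8 − 1(95.7) − 1(15.07) = 256
  U: 486.2 − 1(95.7) − 2(15.07) = 360.4
  M: 0 + 1(95.7) = 95.7
  Q: 0 + 1(15.07) = 15.07
Total out = 727.2 lbmol/h; y_Q = 15.07 / 727.2 = 0.02073.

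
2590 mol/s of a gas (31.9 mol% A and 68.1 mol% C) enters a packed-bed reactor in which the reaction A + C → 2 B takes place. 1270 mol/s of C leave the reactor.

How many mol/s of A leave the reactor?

332 mol/s

For C: n = n₀ − 1ξ → 1270 = 1764 − 1ξ, giving ξ = 493.8 mol/s.
Outlet amounts (n = n₀ + ν ξ):
  A: 826.2 − 1(493.8) = 332.4
  C: 1764 − 1(493.8) = 1270
  B: 0 + 2(493.8) = 987.6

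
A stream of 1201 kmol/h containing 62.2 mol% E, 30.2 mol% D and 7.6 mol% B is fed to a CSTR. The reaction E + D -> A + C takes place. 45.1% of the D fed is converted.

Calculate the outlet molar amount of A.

D reacted = 0.451 × 362.7 = 163.6 kmol/h; ν_D = −1, so ξ = 163.6/1 = 163.6 kmol/h.
Outlet amounts (n = n₀ + ν ξ):
  E: 747 − 1(163.6) = 583.4
  D: 362.7 − 1(163.6) = 199.1
  A: 0 + 1(163.6) = 163.6
  C: 0 + 1(163.6) = 163.6
  B: 91.28 (inert)

164 kmol/h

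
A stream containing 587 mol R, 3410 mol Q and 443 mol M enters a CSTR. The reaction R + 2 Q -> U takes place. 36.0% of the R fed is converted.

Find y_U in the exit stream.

0.0526

R reacted = 0.36 × 587 = 211.3 mol; ν_R = −1, so ξ = 211.3/1 = 211.3 mol.
Outlet amounts (n = n₀ + ν ξ):
  R: 587 − 1(211.3) = 375.7
  Q: 3410 − 2(211.3) = 2987
  U: 0 + 1(211.3) = 211.3
  M: 443 (inert)
Total out = 4017 mol; y_U = 211.3 / 4017 = 0.0526.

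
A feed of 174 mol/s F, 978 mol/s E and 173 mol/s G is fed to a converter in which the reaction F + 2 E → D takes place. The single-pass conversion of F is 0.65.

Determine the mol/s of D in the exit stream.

F reacted = 0.65 × 174 = 113.1 mol/s; ν_F = −1, so ξ = 113.1/1 = 113.1 mol/s.
Outlet amounts (n = n₀ + ν ξ):
  F: 174 − 1(113.1) = 60.9
  E: 978 − 2(113.1) = 751.8
  D: 0 + 1(113.1) = 113.1
  G: 173 (inert)

113 mol/s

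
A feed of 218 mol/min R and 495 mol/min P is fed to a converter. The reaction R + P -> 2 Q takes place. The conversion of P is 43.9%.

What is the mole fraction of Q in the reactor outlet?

0.61

P reacted = 0.439 × 495 = 217.3 mol/min; ν_P = −1, so ξ = 217.3/1 = 217.3 mol/min.
Outlet amounts (n = n₀ + ν ξ):
  R: 218 − 1(217.3) = 0.695
  P: 495 − 1(217.3) = 277.7
  Q: 0 + 2(217.3) = 434.6
Total out = 713 mol/min; y_Q = 434.6 / 713 = 0.6096.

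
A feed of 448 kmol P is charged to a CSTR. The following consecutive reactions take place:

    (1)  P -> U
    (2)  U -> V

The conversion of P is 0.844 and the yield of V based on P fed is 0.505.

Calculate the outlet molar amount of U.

152 kmol

Conversion of P: P consumed = 1ξ₁ = 0.844 × 448 → ξ₁ = 378.1 kmol.
Yield of V: 1ξ₂ / 448 = 0.505 → ξ₂ = 226.2 kmol.
Outlet amounts (n = n₀ + Σ ν·ξ):
  P: 448 − 1(378.1) = 69.89
  U: 0 + 1(378.1) − 1(226.2) = 151.9
  V: 0 + 1(226.2) = 226.2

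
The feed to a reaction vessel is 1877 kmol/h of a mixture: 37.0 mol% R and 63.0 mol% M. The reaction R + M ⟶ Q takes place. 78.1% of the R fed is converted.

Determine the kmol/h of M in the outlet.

640 kmol/h

R reacted = 0.781 × 694.5 = 542.4 kmol/h; ν_R = −1, so ξ = 542.4/1 = 542.4 kmol/h.
Outlet amounts (n = n₀ + ν ξ):
  R: 694.5 − 1(542.4) = 152.1
  M: 1183 − 1(542.4) = 640.1
  Q: 0 + 1(542.4) = 542.4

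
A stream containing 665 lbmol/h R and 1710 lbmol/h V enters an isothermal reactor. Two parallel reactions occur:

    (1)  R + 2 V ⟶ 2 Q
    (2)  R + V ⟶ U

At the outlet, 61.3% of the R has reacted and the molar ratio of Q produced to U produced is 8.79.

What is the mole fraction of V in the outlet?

0.493

Conversion of R: R consumed = 0.613 × 665 = 407.6 lbmol/h = 1ξ₁ + 1ξ₂.
Selectivity: 2ξ₁ / (1ξ₂) = 8.79 → ξ₁ = 4.395 ξ₂.
Substitute: (1·4.395 + 1) ξ₂ = 407.6 → ξ₂ = 75.56 lbmol/h, ξ₁ = 332.1 lbmol/h.
Outlet amounts (n = n₀ + Σ ν·ξ):
  R: 665 − 1(332.1) − 1(75.56) = 257.4
  V: 1710 − 2(332.1) − 1(75.56) = 970.3
  Q: 0 + 2(332.1) = 664.2
  U: 0 + 1(75.56) = 75.56
Total out = 1967 lbmol/h; y_V = 970.3 / 1967 = 0.4932.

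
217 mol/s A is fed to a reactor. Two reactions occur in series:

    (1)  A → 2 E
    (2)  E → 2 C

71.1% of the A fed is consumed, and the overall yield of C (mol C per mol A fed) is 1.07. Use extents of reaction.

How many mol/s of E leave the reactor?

Conversion of A: A consumed = 1ξ₁ = 0.711 × 217 → ξ₁ = 154.3 mol/s.
Yield of C: 2ξ₂ / 217 = 1.07 → ξ₂ = 116.1 mol/s.
Outlet amounts (n = n₀ + Σ ν·ξ):
  A: 217 − 1(154.3) = 62.71
  E: 0 + 2(154.3) − 1(116.1) = 192.5
  C: 0 + 2(116.1) = 232.2

192 mol/s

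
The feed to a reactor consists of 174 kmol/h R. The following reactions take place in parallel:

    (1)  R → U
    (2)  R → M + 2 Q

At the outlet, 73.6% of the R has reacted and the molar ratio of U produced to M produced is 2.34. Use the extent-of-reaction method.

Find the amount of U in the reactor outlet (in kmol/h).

89.7 kmol/h

Conversion of R: R consumed = 0.736 × 174 = 128.1 kmol/h = 1ξ₁ + 1ξ₂.
Selectivity: 1ξ₁ / (1ξ₂) = 2.34 → ξ₁ = 2.34 ξ₂.
Substitute: (1·2.34 + 1) ξ₂ = 128.1 → ξ₂ = 38.34 kmol/h, ξ₁ = 89.72 kmol/h.
Outlet amounts (n = n₀ + Σ ν·ξ):
  R: 174 − 1(89.72) − 1(38.34) = 45.94
  U: 0 + 1(89.72) = 89.72
  M: 0 + 1(38.34) = 38.34
  Q: 0 + 2(38.34) = 76.69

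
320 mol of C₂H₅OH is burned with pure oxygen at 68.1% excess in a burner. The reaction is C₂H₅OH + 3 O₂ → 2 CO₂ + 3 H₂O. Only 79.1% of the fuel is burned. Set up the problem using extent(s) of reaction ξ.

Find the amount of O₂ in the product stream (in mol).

Stoichiometric O₂ = 3 × 320 = 960 mol; O₂ fed = 960 × 1.681 = 1614 mol.
Fuel reacted = 0.791 × 320 → ξ = 253.1 mol.
Outlet (n = n₀ + ν ξ):
  C₂H₅OH: 320 − 1(253.1) = 66.88
  O₂: 1614 − 3(253.1) = 854.4
  CO₂: 0 + 2(253.1) = 506.2
  H₂O: 0 + 3(253.1) = 759.4

854 mol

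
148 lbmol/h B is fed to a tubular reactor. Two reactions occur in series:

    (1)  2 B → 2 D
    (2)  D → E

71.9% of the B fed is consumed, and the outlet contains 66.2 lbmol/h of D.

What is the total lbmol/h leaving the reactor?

148 lbmol/h

Conversion of B: B consumed = 2ξ₁ = 0.719 × 148 → ξ₁ = 53.21 lbmol/h.
D balance: n_D = 0 + 2ξ₁ − 1ξ₂ = 66.2 → ξ₂ = (2·53.21 − 66.2)/1 = 40.21 lbmol/h.
Outlet amounts (n = n₀ + Σ ν·ξ):
  B: 148 − 2(53.21) = 41.59
  D: 0 + 2(53.21) − 1(40.21) = 66.2
  E: 0 + 1(40.21) = 40.21
Total out = 41.59 + 66.2 + 40.21 = 148 lbmol/h.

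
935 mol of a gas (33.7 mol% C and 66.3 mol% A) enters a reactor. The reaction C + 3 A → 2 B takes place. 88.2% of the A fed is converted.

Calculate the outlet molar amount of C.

133 mol

A reacted = 0.882 × 619.9 = 546.8 mol; ν_A = −3, so ξ = 546.8/3 = 182.3 mol.
Outlet amounts (n = n₀ + ν ξ):
  C: 315.1 − 1(182.3) = 132.8
  A: 619.9 − 3(182.3) = 73.15
  B: 0 + 2(182.3) = 364.5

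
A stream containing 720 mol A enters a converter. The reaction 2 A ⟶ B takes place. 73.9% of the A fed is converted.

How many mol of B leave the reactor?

A reacted = 0.739 × 720 = 532.1 mol; ν_A = −2, so ξ = 532.1/2 = 266 mol.
Outlet amounts (n = n₀ + ν ξ):
  A: 720 − 2(266) = 187.9
  B: 0 + 1(266) = 266

266 mol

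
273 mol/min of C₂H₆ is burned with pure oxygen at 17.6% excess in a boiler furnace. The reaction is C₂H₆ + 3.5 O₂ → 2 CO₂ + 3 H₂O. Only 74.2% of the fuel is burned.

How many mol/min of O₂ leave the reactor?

Stoichiometric O₂ = 3.5 × 273 = 955.5 mol/min; O₂ fed = 955.5 × 1.176 = 1124 mol/min.
Fuel reacted = 0.742 × 273 → ξ = 202.6 mol/min.
Outlet (n = n₀ + ν ξ):
  C₂H₆: 273 − 1(202.6) = 70.43
  O₂: 1124 − 3.5(202.6) = 414.7
  CO₂: 0 + 2(202.6) = 405.1
  H₂O: 0 + 3(202.6) = 607.7

415 mol/min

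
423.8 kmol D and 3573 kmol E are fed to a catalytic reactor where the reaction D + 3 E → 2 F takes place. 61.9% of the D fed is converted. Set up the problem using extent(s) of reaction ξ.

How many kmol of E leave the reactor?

2790 kmol

D reacted = 0.619 × 423.8 = 262.3 kmol; ν_D = −1, so ξ = 262.3/1 = 262.3 kmol.
Outlet amounts (n = n₀ + ν ξ):
  D: 423.8 − 1(262.3) = 161.5
  E: 3573 − 3(262.3) = 2786
  F: 0 + 2(262.3) = 524.7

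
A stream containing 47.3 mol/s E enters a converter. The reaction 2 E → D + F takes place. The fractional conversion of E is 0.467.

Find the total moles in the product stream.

E reacted = 0.467 × 47.3 = 22.09 mol/s; ν_E = −2, so ξ = 22.09/2 = 11.04 mol/s.
Outlet amounts (n = n₀ + ν ξ):
  E: 47.3 − 2(11.04) = 25.21
  D: 0 + 1(11.04) = 11.04
  F: 0 + 1(11.04) = 11.04
Total out = 25.21 + 11.04 + 11.04 = 47.3 mol/s.

47.3 mol/s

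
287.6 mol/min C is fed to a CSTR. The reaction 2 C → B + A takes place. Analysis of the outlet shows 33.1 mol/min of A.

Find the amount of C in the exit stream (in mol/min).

221 mol/min

For A: n = n₀ + 1ξ → 33.1 = 0 + 1ξ, giving ξ = 33.1 mol/min.
Outlet amounts (n = n₀ + ν ξ):
  C: 287.6 − 2(33.1) = 221.4
  B: 0 + 1(33.1) = 33.1
  A: 0 + 1(33.1) = 33.1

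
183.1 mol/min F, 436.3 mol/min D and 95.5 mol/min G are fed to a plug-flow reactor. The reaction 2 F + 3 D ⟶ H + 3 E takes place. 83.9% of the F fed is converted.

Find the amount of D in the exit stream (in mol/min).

F reacted = 0.839 × 183.1 = 153.6 mol/min; ν_F = −2, so ξ = 153.6/2 = 76.81 mol/min.
Outlet amounts (n = n₀ + ν ξ):
  F: 183.1 − 2(76.81) = 29.48
  D: 436.3 − 3(76.81) = 205.9
  H: 0 + 1(76.81) = 76.81
  E: 0 + 3(76.81) = 230.4
  G: 95.5 (inert)

206 mol/min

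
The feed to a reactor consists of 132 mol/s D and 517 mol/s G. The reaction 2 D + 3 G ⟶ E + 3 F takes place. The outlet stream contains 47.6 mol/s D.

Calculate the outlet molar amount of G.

For D: n = n₀ − 2ξ → 47.6 = 132 − 2ξ, giving ξ = 42.2 mol/s.
Outlet amounts (n = n₀ + ν ξ):
  D: 132 − 2(42.2) = 47.6
  G: 517 − 3(42.2) = 390.4
  E: 0 + 1(42.2) = 42.2
  F: 0 + 3(42.2) = 126.6

390 mol/s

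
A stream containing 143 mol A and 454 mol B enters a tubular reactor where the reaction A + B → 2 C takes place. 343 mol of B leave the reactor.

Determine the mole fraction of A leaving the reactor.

For B: n = n₀ − 1ξ → 343 = 454 − 1ξ, giving ξ = 111 mol.
Outlet amounts (n = n₀ + ν ξ):
  A: 143 − 1(111) = 32
  B: 454 − 1(111) = 343
  C: 0 + 2(111) = 222
Total out = 597 mol; y_A = 32 / 597 = 0.0536.

0.0536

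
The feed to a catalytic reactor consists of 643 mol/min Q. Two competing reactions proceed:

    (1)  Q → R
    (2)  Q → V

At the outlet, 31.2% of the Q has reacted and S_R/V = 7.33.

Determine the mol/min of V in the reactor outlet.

24.1 mol/min

Conversion of Q: Q consumed = 0.312 × 643 = 200.6 mol/min = 1ξ₁ + 1ξ₂.
Selectivity: 1ξ₁ / (1ξ₂) = 7.33 → ξ₁ = 7.33 ξ₂.
Substitute: (1·7.33 + 1) ξ₂ = 200.6 → ξ₂ = 24.08 mol/min, ξ₁ = 176.5 mol/min.
Outlet amounts (n = n₀ + Σ ν·ξ):
  Q: 643 − 1(176.5) − 1(24.08) = 442.4
  R: 0 + 1(176.5) = 176.5
  V: 0 + 1(24.08) = 24.08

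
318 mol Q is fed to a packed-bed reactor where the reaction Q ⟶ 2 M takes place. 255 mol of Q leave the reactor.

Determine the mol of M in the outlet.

For Q: n = n₀ − 1ξ → 255 = 318 − 1ξ, giving ξ = 63 mol.
Outlet amounts (n = n₀ + ν ξ):
  Q: 318 − 1(63) = 255
  M: 0 + 2(63) = 126

126 mol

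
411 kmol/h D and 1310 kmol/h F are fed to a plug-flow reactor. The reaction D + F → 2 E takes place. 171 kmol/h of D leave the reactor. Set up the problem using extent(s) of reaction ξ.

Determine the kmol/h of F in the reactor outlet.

For D: n = n₀ − 1ξ → 171 = 411 − 1ξ, giving ξ = 240 kmol/h.
Outlet amounts (n = n₀ + ν ξ):
  D: 411 − 1(240) = 171
  F: 1310 − 1(240) = 1070
  E: 0 + 2(240) = 480

1070 kmol/h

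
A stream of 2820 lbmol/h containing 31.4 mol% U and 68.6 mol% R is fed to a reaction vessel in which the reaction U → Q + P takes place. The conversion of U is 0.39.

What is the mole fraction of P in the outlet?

U reacted = 0.39 × 885.5 = 345.3 lbmol/h; ν_U = −1, so ξ = 345.3/1 = 345.3 lbmol/h.
Outlet amounts (n = n₀ + ν ξ):
  U: 885.5 − 1(345.3) = 540.1
  Q: 0 + 1(345.3) = 345.3
  P: 0 + 1(345.3) = 345.3
  R: 1935 (inert)
Total out = 3165 lbmol/h; y_P = 345.3 / 3165 = 0.1091.

0.109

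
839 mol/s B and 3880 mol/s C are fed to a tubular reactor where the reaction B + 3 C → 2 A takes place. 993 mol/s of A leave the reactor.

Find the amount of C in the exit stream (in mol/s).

2390 mol/s

For A: n = n₀ + 2ξ → 993 = 0 + 2ξ, giving ξ = 496.5 mol/s.
Outlet amounts (n = n₀ + ν ξ):
  B: 839 − 1(496.5) = 342.5
  C: 3880 − 3(496.5) = 2390
  A: 0 + 2(496.5) = 993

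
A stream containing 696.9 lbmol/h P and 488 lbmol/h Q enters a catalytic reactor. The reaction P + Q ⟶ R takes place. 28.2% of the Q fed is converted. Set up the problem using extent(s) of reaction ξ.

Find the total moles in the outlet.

Q reacted = 0.282 × 488 = 137.6 lbmol/h; ν_Q = −1, so ξ = 137.6/1 = 137.6 lbmol/h.
Outlet amounts (n = n₀ + ν ξ):
  P: 696.9 − 1(137.6) = 559.3
  Q: 488 − 1(137.6) = 350.4
  R: 0 + 1(137.6) = 137.6
Total out = 559.3 + 350.4 + 137.6 = 1047 lbmol/h.

1050 lbmol/h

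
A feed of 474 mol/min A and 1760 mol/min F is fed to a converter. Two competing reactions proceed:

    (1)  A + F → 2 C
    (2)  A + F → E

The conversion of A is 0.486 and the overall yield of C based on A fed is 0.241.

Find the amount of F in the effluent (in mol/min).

Yield of C: 2ξ₁ / 474 = 0.241 → ξ₁ = 57.12 mol/min.
Conversion of A: 1ξ₁ + 1ξ₂ = 0.486 × 474 = 230.4 → ξ₂ = 173.2 mol/min.
Outlet amounts (n = n₀ + Σ ν·ξ):
  A: 474 − 1(57.12) − 1(173.2) = 243.6
  F: 1760 − 1(57.12) − 1(173.2) = 1530
  C: 0 + 2(57.12) = 114.2
  E: 0 + 1(173.2) = 173.2

1530 mol/min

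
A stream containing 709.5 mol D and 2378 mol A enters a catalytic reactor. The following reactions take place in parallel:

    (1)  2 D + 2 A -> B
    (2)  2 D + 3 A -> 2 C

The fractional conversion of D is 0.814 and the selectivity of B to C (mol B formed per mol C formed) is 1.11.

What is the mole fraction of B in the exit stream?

0.0896

Conversion of D: D consumed = 0.814 × 709.5 = 577.5 mol = 2ξ₁ + 2ξ₂.
Selectivity: 1ξ₁ / (2ξ₂) = 1.11 → ξ₁ = 2.22 ξ₂.
Substitute: (2·2.22 + 2) ξ₂ = 577.5 → ξ₂ = 89.68 mol, ξ₁ = 199.1 mol.
Outlet amounts (n = n₀ + Σ ν·ξ):
  D: 709.5 − 2(199.1) − 2(89.68) = 132
  A: 2378 − 2(199.1) − 3(89.68) = 1711
  B: 0 + 1(199.1) = 199.1
  C: 0 + 2(89.68) = 179.4
Total out = 2221 mol; y_B = 199.1 / 2221 = 0.08963.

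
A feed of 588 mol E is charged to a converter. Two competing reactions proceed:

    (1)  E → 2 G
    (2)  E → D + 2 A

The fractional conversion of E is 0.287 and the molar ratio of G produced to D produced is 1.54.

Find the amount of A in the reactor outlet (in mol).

191 mol

Conversion of E: E consumed = 0.287 × 588 = 168.8 mol = 1ξ₁ + 1ξ₂.
Selectivity: 2ξ₁ / (1ξ₂) = 1.54 → ξ₁ = 0.77 ξ₂.
Substitute: (1·0.77 + 1) ξ₂ = 168.8 → ξ₂ = 95.34 mol, ξ₁ = 73.41 mol.
Outlet amounts (n = n₀ + Σ ν·ξ):
  E: 588 − 1(73.41) − 1(95.34) = 419.2
  G: 0 + 2(73.41) = 146.8
  D: 0 + 1(95.34) = 95.34
  A: 0 + 2(95.34) = 190.7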